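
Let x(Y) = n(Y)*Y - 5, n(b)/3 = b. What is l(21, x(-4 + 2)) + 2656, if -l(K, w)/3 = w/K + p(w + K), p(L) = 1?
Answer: 2652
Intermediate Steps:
n(b) = 3*b
x(Y) = -5 + 3*Y**2 (x(Y) = (3*Y)*Y - 5 = 3*Y**2 - 5 = -5 + 3*Y**2)
l(K, w) = -3 - 3*w/K (l(K, w) = -3*(w/K + 1) = -3*(1 + w/K) = -3 - 3*w/K)
l(21, x(-4 + 2)) + 2656 = (-3 - 3*(-5 + 3*(-4 + 2)**2)/21) + 2656 = (-3 - 3*(-5 + 3*(-2)**2)*1/21) + 2656 = (-3 - 3*(-5 + 3*4)*1/21) + 2656 = (-3 - 3*(-5 + 12)*1/21) + 2656 = (-3 - 3*7*1/21) + 2656 = (-3 - 1) + 2656 = -4 + 2656 = 2652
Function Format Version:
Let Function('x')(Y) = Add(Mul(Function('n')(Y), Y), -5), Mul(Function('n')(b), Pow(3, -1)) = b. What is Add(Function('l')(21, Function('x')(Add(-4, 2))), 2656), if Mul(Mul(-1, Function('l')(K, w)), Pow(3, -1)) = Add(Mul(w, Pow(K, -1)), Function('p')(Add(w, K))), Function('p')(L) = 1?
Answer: 2652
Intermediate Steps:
Function('n')(b) = Mul(3, b)
Function('x')(Y) = Add(-5, Mul(3, Pow(Y, 2))) (Function('x')(Y) = Add(Mul(Mul(3, Y), Y), -5) = Add(Mul(3, Pow(Y, 2)), -5) = Add(-5, Mul(3, Pow(Y, 2))))
Function('l')(K, w) = Add(-3, Mul(-3, w, Pow(K, -1))) (Function('l')(K, w) = Mul(-3, Add(Mul(w, Pow(K, -1)), 1)) = Mul(-3, Add(1, Mul(w, Pow(K, -1)))) = Add(-3, Mul(-3, w, Pow(K, -1))))
Add(Function('l')(21, Function('x')(Add(-4, 2))), 2656) = Add(Add(-3, Mul(-3, Add(-5, Mul(3, Pow(Add(-4, 2), 2))), Pow(21, -1))), 2656) = Add(Add(-3, Mul(-3, Add(-5, Mul(3, Pow(-2, 2))), Rational(1, 21))), 2656) = Add(Add(-3, Mul(-3, Add(-5, Mul(3, 4)), Rational(1, 21))), 2656) = Add(Add(-3, Mul(-3, Add(-5, 12), Rational(1, 21))), 2656) = Add(Add(-3, Mul(-3, 7, Rational(1, 21))), 2656) = Add(Add(-3, -1), 2656) = Add(-4, 2656) = 2652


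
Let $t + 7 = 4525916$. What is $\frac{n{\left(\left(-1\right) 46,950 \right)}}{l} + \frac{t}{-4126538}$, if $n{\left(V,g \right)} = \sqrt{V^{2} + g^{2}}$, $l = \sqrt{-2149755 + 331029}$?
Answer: $- \frac{4525909}{4126538} - \frac{2 i \sqrt{102828039951}}{909363} \approx -1.0968 - 0.70526 i$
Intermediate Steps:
$t = 4525909$ ($t = -7 + 4525916 = 4525909$)
$l = i \sqrt{1818726}$ ($l = \sqrt{-1818726} = i \sqrt{1818726} \approx 1348.6 i$)
$\frac{n{\left(\left(-1\right) 46,950 \right)}}{l} + \frac{t}{-4126538} = \frac{\sqrt{\left(\left(-1\right) 46\right)^{2} + 950^{2}}}{i \sqrt{1818726}} + \frac{4525909}{-4126538} = \sqrt{\left(-46\right)^{2} + 902500} \left(- \frac{i \sqrt{1818726}}{1818726}\right) + 4525909 \left(- \frac{1}{4126538}\right) = \sqrt{2116 + 902500} \left(- \frac{i \sqrt{1818726}}{1818726}\right) - \frac{4525909}{4126538} = \sqrt{904616} \left(- \frac{i \sqrt{1818726}}{1818726}\right) - \frac{4525909}{4126538} = 2 \sqrt{226154} \left(- \frac{i \sqrt{1818726}}{1818726}\right) - \frac{4525909}{4126538} = - \frac{2 i \sqrt{102828039951}}{909363} - \frac{4525909}{4126538} = - \frac{4525909}{4126538} - \frac{2 i \sqrt{102828039951}}{909363}$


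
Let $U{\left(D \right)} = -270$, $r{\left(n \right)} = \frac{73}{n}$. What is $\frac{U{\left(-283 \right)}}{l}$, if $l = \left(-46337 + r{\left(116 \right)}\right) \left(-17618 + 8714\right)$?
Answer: $- \frac{435}{664710683} \approx -6.5442 \cdot 10^{-7}$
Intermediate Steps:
$l = \frac{11964792294}{29}$ ($l = \left(-46337 + \frac{73}{116}\right) \left(-17618 + 8714\right) = \left(-46337 + 73 \cdot \frac{1}{116}\right) \left(-8904\right) = \left(-46337 + \frac{73}{116}\right) \left(-8904\right) = \left(- \frac{5375019}{116}\right) \left(-8904\right) = \frac{11964792294}{29} \approx 4.1258 \cdot 10^{8}$)
$\frac{U{\left(-283 \right)}}{l} = - \frac{270}{\frac{11964792294}{29}} = \left(-270\right) \frac{29}{11964792294} = - \frac{435}{664710683}$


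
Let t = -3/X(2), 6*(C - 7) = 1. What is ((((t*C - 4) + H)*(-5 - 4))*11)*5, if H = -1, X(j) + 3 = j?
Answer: -16335/2 ≈ -8167.5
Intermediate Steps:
C = 43/6 (C = 7 + (⅙)*1 = 7 + ⅙ = 43/6 ≈ 7.1667)
X(j) = -3 + j
t = 3 (t = -3/(-3 + 2) = -3/(-1) = -3*(-1) = 3)
((((t*C - 4) + H)*(-5 - 4))*11)*5 = ((((3*(43/6) - 4) - 1)*(-5 - 4))*11)*5 = ((((43/2 - 4) - 1)*(-9))*11)*5 = (((35/2 - 1)*(-9))*11)*5 = (((33/2)*(-9))*11)*5 = -297/2*11*5 = -3267/2*5 = -16335/2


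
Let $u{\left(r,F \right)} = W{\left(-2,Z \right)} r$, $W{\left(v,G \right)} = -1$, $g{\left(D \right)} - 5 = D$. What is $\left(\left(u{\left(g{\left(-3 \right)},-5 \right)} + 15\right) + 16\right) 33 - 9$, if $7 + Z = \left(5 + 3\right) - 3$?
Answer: $948$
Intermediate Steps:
$g{\left(D \right)} = 5 + D$
$Z = -2$ ($Z = -7 + \left(\left(5 + 3\right) - 3\right) = -7 + \left(8 - 3\right) = -7 + 5 = -2$)
$u{\left(r,F \right)} = - r$
$\left(\left(u{\left(g{\left(-3 \right)},-5 \right)} + 15\right) + 16\right) 33 - 9 = \left(\left(- (5 - 3) + 15\right) + 16\right) 33 - 9 = \left(\left(\left(-1\right) 2 + 15\right) + 16\right) 33 - 9 = \left(\left(-2 + 15\right) + 16\right) 33 - 9 = \left(13 + 16\right) 33 - 9 = 29 \cdot 33 - 9 = 957 - 9 = 948$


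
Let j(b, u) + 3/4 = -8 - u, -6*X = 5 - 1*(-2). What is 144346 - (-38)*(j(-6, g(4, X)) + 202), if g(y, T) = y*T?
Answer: 911201/6 ≈ 1.5187e+5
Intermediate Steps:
X = -7/6 (X = -(5 - 1*(-2))/6 = -(5 + 2)/6 = -⅙*7 = -7/6 ≈ -1.1667)
g(y, T) = T*y
j(b, u) = -35/4 - u (j(b, u) = -¾ + (-8 - u) = -35/4 - u)
144346 - (-38)*(j(-6, g(4, X)) + 202) = 144346 - (-38)*((-35/4 - (-7)*4/6) + 202) = 144346 - (-38)*((-35/4 - 1*(-14/3)) + 202) = 144346 - (-38)*((-35/4 + 14/3) + 202) = 144346 - (-38)*(-49/12 + 202) = 144346 - (-38)*2375/12 = 144346 - 1*(-45125/6) = 144346 + 45125/6 = 911201/6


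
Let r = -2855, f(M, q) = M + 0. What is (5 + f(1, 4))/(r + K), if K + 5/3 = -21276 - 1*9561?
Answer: -18/101081 ≈ -0.00017807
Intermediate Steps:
f(M, q) = M
K = -92516/3 (K = -5/3 + (-21276 - 1*9561) = -5/3 + (-21276 - 9561) = -5/3 - 30837 = -92516/3 ≈ -30839.)
(5 + f(1, 4))/(r + K) = (5 + 1)/(-2855 - 92516/3) = 6/(-101081/3) = 6*(-3/101081) = -18/101081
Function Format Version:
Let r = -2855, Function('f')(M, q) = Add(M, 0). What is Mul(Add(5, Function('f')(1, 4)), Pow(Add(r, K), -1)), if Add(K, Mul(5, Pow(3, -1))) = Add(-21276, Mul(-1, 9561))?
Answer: Rational(-18, 101081) ≈ -0.00017807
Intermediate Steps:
Function('f')(M, q) = M
K = Rational(-92516, 3) (K = Add(Rational(-5, 3), Add(-21276, Mul(-1, 9561))) = Add(Rational(-5, 3), Add(-21276, -9561)) = Add(Rational(-5, 3), -30837) = Rational(-92516, 3) ≈ -30839.)
Mul(Add(5, Function('f')(1, 4)), Pow(Add(r, K), -1)) = Mul(Add(5, 1), Pow(Add(-2855, Rational(-92516, 3)), -1)) = Mul(6, Pow(Rational(-101081, 3), -1)) = Mul(6, Rational(-3, 101081)) = Rational(-18, 101081)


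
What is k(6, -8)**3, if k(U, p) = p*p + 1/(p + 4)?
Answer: 16581375/64 ≈ 2.5908e+5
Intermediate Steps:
k(U, p) = p**2 + 1/(4 + p)
k(6, -8)**3 = ((1 + (-8)**3 + 4*(-8)**2)/(4 - 8))**3 = ((1 - 512 + 4*64)/(-4))**3 = (-(1 - 512 + 256)/4)**3 = (-1/4*(-255))**3 = (255/4)**3 = 16581375/64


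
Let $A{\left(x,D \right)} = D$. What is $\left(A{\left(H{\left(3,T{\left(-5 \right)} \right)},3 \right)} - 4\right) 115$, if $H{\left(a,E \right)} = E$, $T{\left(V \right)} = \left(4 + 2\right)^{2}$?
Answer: $-115$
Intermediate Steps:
$T{\left(V \right)} = 36$ ($T{\left(V \right)} = 6^{2} = 36$)
$\left(A{\left(H{\left(3,T{\left(-5 \right)} \right)},3 \right)} - 4\right) 115 = \left(3 - 4\right) 115 = \left(-1\right) 115 = -115$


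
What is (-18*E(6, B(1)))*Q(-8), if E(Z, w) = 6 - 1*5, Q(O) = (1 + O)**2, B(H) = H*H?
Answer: -882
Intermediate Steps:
B(H) = H**2
E(Z, w) = 1 (E(Z, w) = 6 - 5 = 1)
(-18*E(6, B(1)))*Q(-8) = (-18*1)*(1 - 8)**2 = -18*(-7)**2 = -18*49 = -882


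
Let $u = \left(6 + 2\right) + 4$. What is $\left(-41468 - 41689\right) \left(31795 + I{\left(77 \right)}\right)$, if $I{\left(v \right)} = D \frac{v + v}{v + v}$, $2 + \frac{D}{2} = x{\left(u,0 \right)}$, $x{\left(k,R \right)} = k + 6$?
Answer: $-2646637839$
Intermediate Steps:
$u = 12$ ($u = 8 + 4 = 12$)
$x{\left(k,R \right)} = 6 + k$
$D = 32$ ($D = -4 + 2 \left(6 + 12\right) = -4 + 2 \cdot 18 = -4 + 36 = 32$)
$I{\left(v \right)} = 32$ ($I{\left(v \right)} = 32 \frac{v + v}{v + v} = 32 \frac{2 v}{2 v} = 32 \cdot 2 v \frac{1}{2 v} = 32 \cdot 1 = 32$)
$\left(-41468 - 41689\right) \left(31795 + I{\left(77 \right)}\right) = \left(-41468 - 41689\right) \left(31795 + 32\right) = \left(-83157\right) 31827 = -2646637839$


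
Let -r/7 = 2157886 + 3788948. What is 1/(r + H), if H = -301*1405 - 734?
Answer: -1/42051477 ≈ -2.3780e-8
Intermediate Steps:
r = -41627838 (r = -7*(2157886 + 3788948) = -7*5946834 = -41627838)
H = -423639 (H = -422905 - 734 = -423639)
1/(r + H) = 1/(-41627838 - 423639) = 1/(-42051477) = -1/42051477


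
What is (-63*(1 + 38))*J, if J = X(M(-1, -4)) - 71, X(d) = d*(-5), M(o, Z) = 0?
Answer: 174447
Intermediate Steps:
X(d) = -5*d
J = -71 (J = -5*0 - 71 = 0 - 71 = -71)
(-63*(1 + 38))*J = -63*(1 + 38)*(-71) = -63*39*(-71) = -2457*(-71) = 174447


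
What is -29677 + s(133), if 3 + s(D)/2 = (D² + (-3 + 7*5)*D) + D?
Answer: 14473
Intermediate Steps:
s(D) = -6 + 2*D² + 66*D (s(D) = -6 + 2*((D² + (-3 + 7*5)*D) + D) = -6 + 2*((D² + (-3 + 35)*D) + D) = -6 + 2*((D² + 32*D) + D) = -6 + 2*(D² + 33*D) = -6 + (2*D² + 66*D) = -6 + 2*D² + 66*D)
-29677 + s(133) = -29677 + (-6 + 2*133² + 66*133) = -29677 + (-6 + 2*17689 + 8778) = -29677 + (-6 + 35378 + 8778) = -29677 + 44150 = 14473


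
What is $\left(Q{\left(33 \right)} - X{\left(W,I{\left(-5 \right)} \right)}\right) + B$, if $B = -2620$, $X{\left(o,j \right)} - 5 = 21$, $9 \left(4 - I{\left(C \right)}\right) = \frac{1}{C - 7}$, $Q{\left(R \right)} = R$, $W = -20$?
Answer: $-2613$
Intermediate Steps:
$I{\left(C \right)} = 4 - \frac{1}{9 \left(-7 + C\right)}$ ($I{\left(C \right)} = 4 - \frac{1}{9 \left(C - 7\right)} = 4 - \frac{1}{9 \left(-7 + C\right)}$)
$X{\left(o,j \right)} = 26$ ($X{\left(o,j \right)} = 5 + 21 = 26$)
$\left(Q{\left(33 \right)} - X{\left(W,I{\left(-5 \right)} \right)}\right) + B = \left(33 - 26\right) - 2620 = 7 - 2620 = -2613$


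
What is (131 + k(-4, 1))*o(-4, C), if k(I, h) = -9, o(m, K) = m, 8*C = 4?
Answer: -488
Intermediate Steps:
C = 1/2 (C = (1/8)*4 = 1/2 ≈ 0.50000)
(131 + k(-4, 1))*o(-4, C) = (131 - 9)*(-4) = 122*(-4) = -488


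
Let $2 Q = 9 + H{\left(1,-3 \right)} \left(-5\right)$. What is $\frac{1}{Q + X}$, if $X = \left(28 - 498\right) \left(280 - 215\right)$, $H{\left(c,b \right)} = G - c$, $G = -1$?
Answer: $- \frac{2}{61081} \approx -3.2743 \cdot 10^{-5}$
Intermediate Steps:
$H{\left(c,b \right)} = -1 - c$
$X = -30550$ ($X = \left(-470\right) 65 = -30550$)
$Q = \frac{19}{2}$ ($Q = \frac{9 + \left(-1 - 1\right) \left(-5\right)}{2} = \frac{9 - -10}{2} = \frac{9 + 10}{2} = \frac{1}{2} \cdot 19 = \frac{19}{2} \approx 9.5$)
$\frac{1}{Q + X} = \frac{1}{\frac{19}{2} - 30550} = \frac{1}{- \frac{61081}{2}} = - \frac{2}{61081}$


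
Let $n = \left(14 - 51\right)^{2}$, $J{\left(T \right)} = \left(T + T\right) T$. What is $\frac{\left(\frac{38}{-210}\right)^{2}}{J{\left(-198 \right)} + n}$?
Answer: $\frac{361}{879541425} \approx 4.1044 \cdot 10^{-7}$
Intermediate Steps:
$J{\left(T \right)} = 2 T^{2}$ ($J{\left(T \right)} = 2 T T = 2 T^{2}$)
$n = 1369$ ($n = \left(-37\right)^{2} = 1369$)
$\frac{\left(\frac{38}{-210}\right)^{2}}{J{\left(-198 \right)} + n} = \frac{\left(\frac{38}{-210}\right)^{2}}{2 \left(-198\right)^{2} + 1369} = \frac{\left(38 \left(- \frac{1}{210}\right)\right)^{2}}{2 \cdot 39204 + 1369} = \frac{\left(- \frac{19}{105}\right)^{2}}{78408 + 1369} = \frac{361}{11025 \cdot 79777} = \frac{361}{11025} \cdot \frac{1}{79777} = \frac{361}{879541425}$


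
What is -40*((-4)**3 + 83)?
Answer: -760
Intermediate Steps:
-40*((-4)**3 + 83) = -40*(-64 + 83) = -40*19 = -760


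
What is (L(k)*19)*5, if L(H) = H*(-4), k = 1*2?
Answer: -760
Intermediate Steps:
k = 2
L(H) = -4*H
(L(k)*19)*5 = (-4*2*19)*5 = -8*19*5 = -152*5 = -760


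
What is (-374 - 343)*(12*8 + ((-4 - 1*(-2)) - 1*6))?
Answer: -63096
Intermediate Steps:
(-374 - 343)*(12*8 + ((-4 - 1*(-2)) - 1*6)) = -717*(96 + ((-4 + 2) - 6)) = -717*(96 + (-2 - 6)) = -717*(96 - 8) = -717*88 = -63096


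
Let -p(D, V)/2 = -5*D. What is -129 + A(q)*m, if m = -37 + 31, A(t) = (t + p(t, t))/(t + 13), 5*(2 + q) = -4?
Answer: -1885/17 ≈ -110.88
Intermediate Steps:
q = -14/5 (q = -2 + (1/5)*(-4) = -2 - 4/5 = -14/5 ≈ -2.8000)
p(D, V) = 10*D (p(D, V) = -(-10)*D = 10*D)
A(t) = 11*t/(13 + t) (A(t) = (t + 10*t)/(t + 13) = (11*t)/(13 + t) = 11*t/(13 + t))
m = -6
-129 + A(q)*m = -129 + (11*(-14/5)/(13 - 14/5))*(-6) = -129 + (11*(-14/5)/(51/5))*(-6) = -129 + (11*(-14/5)*(5/51))*(-6) = -129 - 154/51*(-6) = -129 + 308/17 = -1885/17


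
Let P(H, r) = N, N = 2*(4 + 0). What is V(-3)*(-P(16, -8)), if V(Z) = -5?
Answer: 40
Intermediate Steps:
N = 8 (N = 2*4 = 8)
P(H, r) = 8
V(-3)*(-P(16, -8)) = -(-5)*8 = -5*(-8) = 40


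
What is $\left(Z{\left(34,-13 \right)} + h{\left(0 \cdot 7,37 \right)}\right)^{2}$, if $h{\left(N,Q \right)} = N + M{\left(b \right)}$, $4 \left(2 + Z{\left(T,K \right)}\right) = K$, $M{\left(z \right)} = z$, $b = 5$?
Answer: $\frac{1}{16} \approx 0.0625$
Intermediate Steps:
$Z{\left(T,K \right)} = -2 + \frac{K}{4}$
$h{\left(N,Q \right)} = 5 + N$ ($h{\left(N,Q \right)} = N + 5 = 5 + N$)
$\left(Z{\left(34,-13 \right)} + h{\left(0 \cdot 7,37 \right)}\right)^{2} = \left(\left(-2 + \frac{1}{4} \left(-13\right)\right) + \left(5 + 0 \cdot 7\right)\right)^{2} = \left(\left(-2 - \frac{13}{4}\right) + \left(5 + 0\right)\right)^{2} = \left(- \frac{21}{4} + 5\right)^{2} = \left(- \frac{1}{4}\right)^{2} = \frac{1}{16}$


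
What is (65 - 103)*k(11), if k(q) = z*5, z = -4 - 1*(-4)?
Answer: 0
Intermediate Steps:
z = 0 (z = -4 + 4 = 0)
k(q) = 0 (k(q) = 0*5 = 0)
(65 - 103)*k(11) = (65 - 103)*0 = -38*0 = 0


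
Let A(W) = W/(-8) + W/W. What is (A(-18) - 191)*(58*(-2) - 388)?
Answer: 94626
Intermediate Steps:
A(W) = 1 - W/8 (A(W) = W*(-⅛) + 1 = -W/8 + 1 = 1 - W/8)
(A(-18) - 191)*(58*(-2) - 388) = ((1 - ⅛*(-18)) - 191)*(58*(-2) - 388) = ((1 + 9/4) - 191)*(-116 - 388) = (13/4 - 191)*(-504) = -751/4*(-504) = 94626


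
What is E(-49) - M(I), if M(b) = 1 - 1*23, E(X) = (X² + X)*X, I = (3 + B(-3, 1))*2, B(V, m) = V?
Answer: -115226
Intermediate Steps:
I = 0 (I = (3 - 3)*2 = 0*2 = 0)
E(X) = X*(X + X²) (E(X) = (X + X²)*X = X*(X + X²))
M(b) = -22 (M(b) = 1 - 23 = -22)
E(-49) - M(I) = (-49)²*(1 - 49) - 1*(-22) = 2401*(-48) + 22 = -115248 + 22 = -115226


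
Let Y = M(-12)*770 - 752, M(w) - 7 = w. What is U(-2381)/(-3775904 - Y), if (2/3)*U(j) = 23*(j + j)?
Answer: 164289/3771302 ≈ 0.043563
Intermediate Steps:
U(j) = 69*j (U(j) = 3*(23*(j + j))/2 = 3*(23*(2*j))/2 = 3*(46*j)/2 = 69*j)
M(w) = 7 + w
Y = -4602 (Y = (7 - 12)*770 - 752 = -5*770 - 752 = -3850 - 752 = -4602)
U(-2381)/(-3775904 - Y) = (69*(-2381))/(-3775904 - 1*(-4602)) = -164289/(-3775904 + 4602) = -164289/(-3771302) = -164289*(-1/3771302) = 164289/3771302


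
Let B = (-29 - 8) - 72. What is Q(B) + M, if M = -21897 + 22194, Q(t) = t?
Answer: 188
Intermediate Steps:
B = -109 (B = -37 - 72 = -109)
M = 297
Q(B) + M = -109 + 297 = 188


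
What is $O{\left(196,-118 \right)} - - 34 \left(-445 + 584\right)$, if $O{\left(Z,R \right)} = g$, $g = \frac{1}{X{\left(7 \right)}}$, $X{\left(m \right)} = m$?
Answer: $\frac{33083}{7} \approx 4726.1$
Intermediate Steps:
$g = \frac{1}{7} \approx 0.14286$
$O{\left(Z,R \right)} = \frac{1}{7}$
$O{\left(196,-118 \right)} - - 34 \left(-445 + 584\right) = \frac{1}{7} - - 34 \left(-445 + 584\right) = \frac{1}{7} - \left(-34\right) 139 = \frac{1}{7} - -4726 = \frac{1}{7} + 4726 = \frac{33083}{7}$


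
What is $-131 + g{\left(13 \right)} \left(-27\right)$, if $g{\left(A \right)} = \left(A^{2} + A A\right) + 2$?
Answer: $-9311$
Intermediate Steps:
$g{\left(A \right)} = 2 + 2 A^{2}$ ($g{\left(A \right)} = \left(A^{2} + A^{2}\right) + 2 = 2 A^{2} + 2 = 2 + 2 A^{2}$)
$-131 + g{\left(13 \right)} \left(-27\right) = -131 + \left(2 + 2 \cdot 13^{2}\right) \left(-27\right) = -131 + \left(2 + 2 \cdot 169\right) \left(-27\right) = -131 + \left(2 + 338\right) \left(-27\right) = -131 + 340 \left(-27\right) = -131 - 9180 = -9311$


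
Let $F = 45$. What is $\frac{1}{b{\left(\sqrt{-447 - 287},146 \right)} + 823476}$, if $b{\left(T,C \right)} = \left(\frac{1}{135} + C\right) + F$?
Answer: $\frac{135}{111195046} \approx 1.2141 \cdot 10^{-6}$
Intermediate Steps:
$b{\left(T,C \right)} = \frac{6076}{135} + C$ ($b{\left(T,C \right)} = \left(\frac{1}{135} + C\right) + 45 = \frac{6076}{135} + C$)
$\frac{1}{b{\left(\sqrt{-447 - 287},146 \right)} + 823476} = \frac{1}{\left(\frac{6076}{135} + 146\right) + 823476} = \frac{1}{\frac{25786}{135} + 823476} = \frac{1}{\frac{111195046}{135}} = \frac{135}{111195046}$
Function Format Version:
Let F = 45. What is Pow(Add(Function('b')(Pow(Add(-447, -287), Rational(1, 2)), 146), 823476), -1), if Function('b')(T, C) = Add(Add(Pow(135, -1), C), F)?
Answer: Rational(135, 111195046) ≈ 1.2141e-6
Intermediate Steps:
Function('b')(T, C) = Add(Rational(6076, 135), C) (Function('b')(T, C) = Add(Add(Pow(135, -1), C), 45) = Add(Add(Rational(1, 135), C), 45) = Add(Rational(6076, 135), C))
Pow(Add(Function('b')(Pow(Add(-447, -287), Rational(1, 2)), 146), 823476), -1) = Pow(Add(Add(Rational(6076, 135), 146), 823476), -1) = Pow(Add(Rational(25786, 135), 823476), -1) = Pow(Rational(111195046, 135), -1) = Rational(135, 111195046)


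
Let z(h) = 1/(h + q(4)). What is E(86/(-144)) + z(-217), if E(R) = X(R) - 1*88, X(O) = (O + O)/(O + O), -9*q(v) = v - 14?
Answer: -169050/1943 ≈ -87.005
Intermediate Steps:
q(v) = 14/9 - v/9 (q(v) = -(v - 14)/9 = -(-14 + v)/9 = 14/9 - v/9)
X(O) = 1 (X(O) = (2*O)/((2*O)) = (2*O)*(1/(2*O)) = 1)
z(h) = 1/(10/9 + h) (z(h) = 1/(h + (14/9 - ⅑*4)) = 1/(h + (14/9 - 4/9)) = 1/(h + 10/9) = 1/(10/9 + h))
E(R) = -87 (E(R) = 1 - 1*88 = 1 - 88 = -87)
E(86/(-144)) + z(-217) = -87 + 9/(10 + 9*(-217)) = -87 + 9/(10 - 1953) = -87 + 9/(-1943) = -87 + 9*(-1/1943) = -87 - 9/1943 = -169050/1943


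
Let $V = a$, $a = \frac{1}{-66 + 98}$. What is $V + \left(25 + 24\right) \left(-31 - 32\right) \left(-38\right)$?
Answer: $\frac{3753793}{32} \approx 1.1731 \cdot 10^{5}$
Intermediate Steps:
$a = \frac{1}{32} \approx 0.03125$
$V = \frac{1}{32} \approx 0.03125$
$V + \left(25 + 24\right) \left(-31 - 32\right) \left(-38\right) = \frac{1}{32} + \left(25 + 24\right) \left(-31 - 32\right) \left(-38\right) = \frac{1}{32} + 49 \left(-63\right) \left(-38\right) = \frac{1}{32} - -117306 = \frac{1}{32} + 117306 = \frac{3753793}{32}$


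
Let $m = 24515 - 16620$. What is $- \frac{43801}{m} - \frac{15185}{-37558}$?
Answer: $- \frac{1525192383}{296520410} \approx -5.1436$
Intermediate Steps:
$m = 7895$
$- \frac{43801}{m} - \frac{15185}{-37558} = - \frac{43801}{7895} - \frac{15185}{-37558} = \left(-43801\right) \frac{1}{7895} - - \frac{15185}{37558} = - \frac{43801}{7895} + \frac{15185}{37558} = - \frac{1525192383}{296520410}$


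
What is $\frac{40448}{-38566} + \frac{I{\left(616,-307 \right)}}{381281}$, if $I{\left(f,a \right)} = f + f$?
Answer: $- \frac{7687270288}{7352241523} \approx -1.0456$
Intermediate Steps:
$I{\left(f,a \right)} = 2 f$
$\frac{40448}{-38566} + \frac{I{\left(616,-307 \right)}}{381281} = \frac{40448}{-38566} + \frac{2 \cdot 616}{381281} = 40448 \left(- \frac{1}{38566}\right) + 1232 \cdot \frac{1}{381281} = - \frac{20224}{19283} + \frac{1232}{381281} = - \frac{7687270288}{7352241523}$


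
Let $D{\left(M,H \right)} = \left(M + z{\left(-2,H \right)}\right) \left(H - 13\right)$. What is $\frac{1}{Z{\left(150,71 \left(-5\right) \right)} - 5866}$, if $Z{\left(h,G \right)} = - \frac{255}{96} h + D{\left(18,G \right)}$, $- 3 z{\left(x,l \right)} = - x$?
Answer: $- \frac{48}{606869} \approx -7.9095 \cdot 10^{-5}$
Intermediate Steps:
$z{\left(x,l \right)} = \frac{x}{3}$ ($z{\left(x,l \right)} = - \frac{\left(-1\right) x}{3} = \frac{x}{3}$)
$D{\left(M,H \right)} = \left(-13 + H\right) \left(- \frac{2}{3} + M\right)$ ($D{\left(M,H \right)} = \left(M + \frac{1}{3} \left(-2\right)\right) \left(H - 13\right) = \left(M - \frac{2}{3}\right) \left(-13 + H\right) = \left(- \frac{2}{3} + M\right) \left(-13 + H\right) = \left(-13 + H\right) \left(- \frac{2}{3} + M\right)$)
$Z{\left(h,G \right)} = - \frac{676}{3} - \frac{85 h}{32} + \frac{52 G}{3}$ ($Z{\left(h,G \right)} = - \frac{255}{96} h + \left(\frac{26}{3} - 234 - \frac{2 G}{3} + G 18\right) = \left(-255\right) \frac{1}{96} h + \left(\frac{26}{3} - 234 - \frac{2 G}{3} + 18 G\right) = - \frac{85 h}{32} + \left(- \frac{676}{3} + \frac{52 G}{3}\right) = - \frac{676}{3} - \frac{85 h}{32} + \frac{52 G}{3}$)
$\frac{1}{Z{\left(150,71 \left(-5\right) \right)} - 5866} = \frac{1}{\left(- \frac{676}{3} - \frac{6375}{16} + \frac{52 \cdot 71 \left(-5\right)}{3}\right) - 5866} = \frac{1}{\left(- \frac{676}{3} - \frac{6375}{16} + \frac{52}{3} \left(-355\right)\right) - 5866} = \frac{1}{\left(- \frac{676}{3} - \frac{6375}{16} - \frac{18460}{3}\right) - 5866} = \frac{1}{- \frac{325301}{48} - 5866} = \frac{1}{- \frac{606869}{48}} = - \frac{48}{606869}$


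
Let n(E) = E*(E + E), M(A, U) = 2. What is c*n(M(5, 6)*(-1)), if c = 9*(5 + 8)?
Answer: 936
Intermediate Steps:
n(E) = 2*E² (n(E) = E*(2*E) = 2*E²)
c = 117 (c = 9*13 = 117)
c*n(M(5, 6)*(-1)) = 117*(2*(2*(-1))²) = 117*(2*(-2)²) = 117*(2*4) = 117*8 = 936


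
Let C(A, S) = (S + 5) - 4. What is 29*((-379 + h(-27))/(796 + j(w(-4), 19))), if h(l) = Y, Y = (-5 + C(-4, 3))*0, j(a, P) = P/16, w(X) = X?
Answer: -175856/12755 ≈ -13.787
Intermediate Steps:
C(A, S) = 1 + S (C(A, S) = (5 + S) - 4 = 1 + S)
j(a, P) = P/16 (j(a, P) = P*(1/16) = P/16)
Y = 0 (Y = (-5 + (1 + 3))*0 = (-5 + 4)*0 = -1*0 = 0)
h(l) = 0
29*((-379 + h(-27))/(796 + j(w(-4), 19))) = 29*((-379 + 0)/(796 + (1/16)*19)) = 29*(-379/(796 + 19/16)) = 29*(-379/12755/16) = 29*(-379*16/12755) = 29*(-6064/12755) = -175856/12755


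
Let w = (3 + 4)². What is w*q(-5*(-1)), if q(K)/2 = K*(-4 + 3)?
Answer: -490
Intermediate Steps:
q(K) = -2*K (q(K) = 2*(K*(-4 + 3)) = 2*(K*(-1)) = 2*(-K) = -2*K)
w = 49 (w = 7² = 49)
w*q(-5*(-1)) = 49*(-(-10)*(-1)) = 49*(-2*5) = 49*(-10) = -490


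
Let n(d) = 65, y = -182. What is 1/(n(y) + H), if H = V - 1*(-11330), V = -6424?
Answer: 1/4971 ≈ 0.00020117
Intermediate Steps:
H = 4906 (H = -6424 - 1*(-11330) = -6424 + 11330 = 4906)
1/(n(y) + H) = 1/(65 + 4906) = 1/4971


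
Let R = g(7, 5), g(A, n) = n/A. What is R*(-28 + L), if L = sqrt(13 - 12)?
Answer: -135/7 ≈ -19.286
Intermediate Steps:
R = 5/7 ≈ 0.71429
L = 1 (L = sqrt(1) = 1)
R*(-28 + L) = 5*(-28 + 1)/7 = (5/7)*(-27) = -135/7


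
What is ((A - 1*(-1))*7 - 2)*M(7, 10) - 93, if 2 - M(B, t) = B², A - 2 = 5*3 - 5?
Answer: -4276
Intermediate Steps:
A = 12 (A = 2 + (5*3 - 5) = 2 + (15 - 5) = 2 + 10 = 12)
M(B, t) = 2 - B²
((A - 1*(-1))*7 - 2)*M(7, 10) - 93 = ((12 - 1*(-1))*7 - 2)*(2 - 1*7²) - 93 = ((12 + 1)*7 - 2)*(2 - 1*49) - 93 = (13*7 - 2)*(2 - 49) - 93 = (91 - 2)*(-47) - 93 = 89*(-47) - 93 = -4183 - 93 = -4276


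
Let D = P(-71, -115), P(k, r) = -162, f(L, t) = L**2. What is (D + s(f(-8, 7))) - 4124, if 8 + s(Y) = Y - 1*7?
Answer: -4237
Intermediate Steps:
s(Y) = -15 + Y (s(Y) = -8 + (Y - 1*7) = -8 + (Y - 7) = -8 + (-7 + Y) = -15 + Y)
D = -162
(D + s(f(-8, 7))) - 4124 = (-162 + (-15 + (-8)**2)) - 4124 = (-162 + (-15 + 64)) - 4124 = (-162 + 49) - 4124 = -113 - 4124 = -4237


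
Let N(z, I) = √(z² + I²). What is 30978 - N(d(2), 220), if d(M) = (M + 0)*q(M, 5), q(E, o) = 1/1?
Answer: 30978 - 2*√12101 ≈ 30758.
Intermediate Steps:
q(E, o) = 1
d(M) = M (d(M) = (M + 0)*1 = M*1 = M)
N(z, I) = √(I² + z²)
30978 - N(d(2), 220) = 30978 - √(220² + 2²) = 30978 - √(48400 + 4) = 30978 - √48404 = 30978 - 2*√12101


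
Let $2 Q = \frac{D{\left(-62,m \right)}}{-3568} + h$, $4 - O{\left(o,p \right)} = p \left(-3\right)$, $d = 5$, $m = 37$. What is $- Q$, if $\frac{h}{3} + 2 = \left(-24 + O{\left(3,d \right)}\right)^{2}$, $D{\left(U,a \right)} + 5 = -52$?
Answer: $- \frac{246249}{7136} \approx -34.508$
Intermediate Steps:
$D{\left(U,a \right)} = -57$ ($D{\left(U,a \right)} = -5 - 52 = -57$)
$O{\left(o,p \right)} = 4 + 3 p$ ($O{\left(o,p \right)} = 4 - p \left(-3\right) = 4 - - 3 p = 4 + 3 p$)
$h = 69$ ($h = -6 + 3 \left(-24 + \left(4 + 3 \cdot 5\right)\right)^{2} = -6 + 3 \left(-24 + \left(4 + 15\right)\right)^{2} = -6 + 3 \left(-24 + 19\right)^{2} = -6 + 3 \left(-5\right)^{2} = -6 + 3 \cdot 25 = -6 + 75 = 69$)
$Q = \frac{246249}{7136}$ ($Q = \frac{- \frac{57}{-3568} + 69}{2} = \frac{\left(-57\right) \left(- \frac{1}{3568}\right) + 69}{2} = \frac{\frac{57}{3568} + 69}{2} = \frac{1}{2} \cdot \frac{246249}{3568} = \frac{246249}{7136} \approx 34.508$)
$- Q = \left(-1\right) \frac{246249}{7136} = - \frac{246249}{7136}$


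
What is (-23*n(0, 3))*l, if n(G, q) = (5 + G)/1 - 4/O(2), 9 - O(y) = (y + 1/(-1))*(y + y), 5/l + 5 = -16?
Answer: 23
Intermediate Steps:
l = -5/21 (l = 5/(-5 - 16) = 5/(-21) = 5*(-1/21) = -5/21 ≈ -0.23810)
O(y) = 9 - 2*y*(-1 + y) (O(y) = 9 - (y + 1/(-1))*(y + y) = 9 - (y - 1)*2*y = 9 - (-1 + y)*2*y = 9 - 2*y*(-1 + y))
n(G, q) = 21/5 + G (n(G, q) = (5 + G)/1 - 4/(9 - 2*2² + 2*2) = (5 + G)*1 - 4/(9 - 2*4 + 4) = (5 + G) - 4/(9 - 8 + 4) = (5 + G) - 4/5 = (5 + G) - 4*⅕ = (5 + G) - ⅘ = 21/5 + G)
(-23*n(0, 3))*l = -23*(21/5 + 0)*(-5/21) = -23*21/5*(-5/21) = -483/5*(-5/21) = 23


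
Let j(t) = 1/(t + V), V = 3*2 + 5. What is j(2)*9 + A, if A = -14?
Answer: -173/13 ≈ -13.308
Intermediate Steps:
V = 11 (V = 6 + 5 = 11)
j(t) = 1/(11 + t) (j(t) = 1/(t + 11) = 1/(11 + t))
j(2)*9 + A = 9/(11 + 2) - 14 = 9/13 - 14 = -173/13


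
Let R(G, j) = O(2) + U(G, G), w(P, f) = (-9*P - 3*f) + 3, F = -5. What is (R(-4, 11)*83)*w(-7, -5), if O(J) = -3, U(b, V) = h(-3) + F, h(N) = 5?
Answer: -20169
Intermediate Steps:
U(b, V) = 0 (U(b, V) = 5 - 5 = 0)
w(P, f) = 3 - 9*P - 3*f
R(G, j) = -3 (R(G, j) = -3 + 0 = -3)
(R(-4, 11)*83)*w(-7, -5) = (-3*83)*(3 - 9*(-7) - 3*(-5)) = -249*(3 + 63 + 15) = -249*81 = -20169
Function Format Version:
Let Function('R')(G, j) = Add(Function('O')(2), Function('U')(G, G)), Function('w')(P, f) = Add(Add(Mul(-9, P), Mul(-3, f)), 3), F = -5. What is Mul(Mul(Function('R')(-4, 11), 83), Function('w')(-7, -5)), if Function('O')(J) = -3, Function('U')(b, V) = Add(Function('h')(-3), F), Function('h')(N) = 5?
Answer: -20169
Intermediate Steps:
Function('U')(b, V) = 0 (Function('U')(b, V) = Add(5, -5) = 0)
Function('w')(P, f) = Add(3, Mul(-9, P), Mul(-3, f))
Function('R')(G, j) = -3 (Function('R')(G, j) = Add(-3, 0) = -3)
Mul(Mul(Function('R')(-4, 11), 83), Function('w')(-7, -5)) = Mul(Mul(-3, 83), Add(3, Mul(-9, -7), Mul(-3, -5))) = Mul(-249, Add(3, 63, 15)) = Mul(-249, 81) = -20169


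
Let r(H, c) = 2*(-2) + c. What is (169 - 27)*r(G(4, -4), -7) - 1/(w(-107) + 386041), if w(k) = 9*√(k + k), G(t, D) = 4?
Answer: 3*(-4686*√214 + 200998681*I)/(-386041*I + 9*√214) ≈ -1562.0 + 9.3132e-10*I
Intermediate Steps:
r(H, c) = -4 + c
w(k) = 9*√2*√k (w(k) = 9*√(2*k) = 9*(√2*√k) = 9*√2*√k)
(169 - 27)*r(G(4, -4), -7) - 1/(w(-107) + 386041) = (169 - 27)*(-4 - 7) - 1/(9*√2*√(-107) + 386041) = 142*(-11) - 1/(9*√2*(I*√107) + 386041) = -1562 - 1/(9*I*√214 + 386041) = -1562 - 1/(386041 + 9*I*√214)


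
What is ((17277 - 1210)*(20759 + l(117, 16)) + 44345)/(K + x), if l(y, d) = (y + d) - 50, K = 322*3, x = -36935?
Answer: -334912759/35969 ≈ -9311.2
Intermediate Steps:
K = 966
l(y, d) = -50 + d + y (l(y, d) = (d + y) - 50 = -50 + d + y)
((17277 - 1210)*(20759 + l(117, 16)) + 44345)/(K + x) = ((17277 - 1210)*(20759 + (-50 + 16 + 117)) + 44345)/(966 - 36935) = (16067*(20759 + 83) + 44345)/(-35969) = (16067*20842 + 44345)*(-1/35969) = (334868414 + 44345)*(-1/35969) = 334912759*(-1/35969) = -334912759/35969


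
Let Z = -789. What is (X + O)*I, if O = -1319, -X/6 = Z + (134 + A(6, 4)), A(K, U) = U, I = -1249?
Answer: -3231163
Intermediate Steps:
X = 3906 (X = -6*(-789 + (134 + 4)) = -6*(-789 + 138) = -6*(-651) = 3906)
(X + O)*I = (3906 - 1319)*(-1249) = 2587*(-1249) = -3231163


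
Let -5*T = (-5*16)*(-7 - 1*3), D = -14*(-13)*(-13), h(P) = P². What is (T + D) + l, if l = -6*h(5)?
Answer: -2676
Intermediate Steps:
l = -150 (l = -6*5² = -6*25 = -150)
D = -2366 (D = 182*(-13) = -2366)
T = -160 (T = -(-5*16)*(-7 - 1*3)/5 = -(-16)*(-7 - 3) = -(-16)*(-10) = -⅕*800 = -160)
(T + D) + l = (-160 - 2366) - 150 = -2526 - 150 = -2676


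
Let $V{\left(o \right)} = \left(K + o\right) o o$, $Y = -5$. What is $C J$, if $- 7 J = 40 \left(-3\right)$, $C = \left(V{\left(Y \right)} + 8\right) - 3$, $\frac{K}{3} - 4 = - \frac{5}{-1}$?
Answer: $\frac{66600}{7} \approx 9514.3$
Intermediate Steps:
$K = 27$ ($K = 12 + 3 \left(- \frac{5}{-1}\right) = 12 + 3 \left(\left(-5\right) \left(-1\right)\right) = 12 + 3 \cdot 5 = 12 + 15 = 27$)
$V{\left(o \right)} = o^{2} \left(27 + o\right)$ ($V{\left(o \right)} = \left(27 + o\right) o o = \left(27 + o\right) o^{2} = o^{2} \left(27 + o\right)$)
$C = 555$ ($C = \left(\left(-5\right)^{2} \left(27 - 5\right) + 8\right) - 3 = \left(25 \cdot 22 + 8\right) - 3 = \left(550 + 8\right) - 3 = 558 - 3 = 555$)
$J = \frac{120}{7}$ ($J = - \frac{40 \left(-3\right)}{7} = \left(- \frac{1}{7}\right) \left(-120\right) = \frac{120}{7} \approx 17.143$)
$C J = 555 \cdot \frac{120}{7} = \frac{66600}{7}$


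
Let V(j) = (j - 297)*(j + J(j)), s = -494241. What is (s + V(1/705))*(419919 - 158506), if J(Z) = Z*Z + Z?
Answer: -45272454680319473437/350402625 ≈ -1.2920e+11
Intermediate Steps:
J(Z) = Z + Z² (J(Z) = Z² + Z = Z + Z²)
V(j) = (-297 + j)*(j + j*(1 + j)) (V(j) = (j - 297)*(j + j*(1 + j)) = (-297 + j)*(j + j*(1 + j)))
(s + V(1/705))*(419919 - 158506) = (-494241 + (-594 + (1/705)² - 295/705)/705)*(419919 - 158506) = (-494241 + (-594 + (1/705)² - 295*1/705)/705)*261413 = (-494241 + (-594 + 1/497025 - 59/141)/705)*261413 = (-494241 + (1/705)*(-295440824/497025))*261413 = (-494241 - 295440824/350402625)*261413 = -173183639223449/350402625*261413 = -45272454680319473437/350402625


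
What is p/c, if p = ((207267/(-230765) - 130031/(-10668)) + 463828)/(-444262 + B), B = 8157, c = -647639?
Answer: 1141880038983919/695307648572049216900 ≈ 1.6423e-6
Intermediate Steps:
p = -1141880038983919/1073603733827100 (p = ((207267/(-230765) - 130031/(-10668)) + 463828)/(-444262 + 8157) = ((207267*(-1/230765) - 130031*(-1/10668)) + 463828)/(-436105) = ((-207267/230765 + 130031/10668) + 463828)*(-1/436105) = (27795479359/2461801020 + 463828)*(-1/436105) = (1141880038983919/2461801020)*(-1/436105) = -1141880038983919/1073603733827100 ≈ -1.0636)
p/c = -1141880038983919/1073603733827100/(-647639) = -1141880038983919/1073603733827100*(-1/647639) = 1141880038983919/695307648572049216900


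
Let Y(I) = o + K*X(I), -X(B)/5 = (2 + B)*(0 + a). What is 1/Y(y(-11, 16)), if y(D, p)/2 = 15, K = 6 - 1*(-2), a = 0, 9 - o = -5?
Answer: 1/14 ≈ 0.071429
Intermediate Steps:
o = 14 (o = 9 - 1*(-5) = 9 + 5 = 14)
K = 8 (K = 6 + 2 = 8)
y(D, p) = 30 (y(D, p) = 2*15 = 30)
X(B) = 0 (X(B) = -5*(2 + B)*(0 + 0) = -5*(2 + B)*0 = -5*0 = 0)
Y(I) = 14 (Y(I) = 14 + 8*0 = 14 + 0 = 14)
1/Y(y(-11, 16)) = 1/14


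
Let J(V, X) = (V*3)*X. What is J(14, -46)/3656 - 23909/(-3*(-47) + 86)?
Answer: -21962467/207478 ≈ -105.85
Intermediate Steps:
J(V, X) = 3*V*X (J(V, X) = (3*V)*X = 3*V*X)
J(14, -46)/3656 - 23909/(-3*(-47) + 86) = (3*14*(-46))/3656 - 23909/(-3*(-47) + 86) = -1932*1/3656 - 23909/(141 + 86) = -483/914 - 23909/227 = -21962467/207478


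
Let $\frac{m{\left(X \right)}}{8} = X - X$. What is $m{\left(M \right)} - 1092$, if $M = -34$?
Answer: $-1092$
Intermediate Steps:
$m{\left(X \right)} = 0$ ($m{\left(X \right)} = 8 \left(X - X\right) = 8 \cdot 0 = 0$)
$m{\left(M \right)} - 1092 = 0 - 1092 = -1092$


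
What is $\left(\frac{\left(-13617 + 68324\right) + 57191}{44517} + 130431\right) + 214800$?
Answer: $\frac{15368760325}{44517} \approx 3.4523 \cdot 10^{5}$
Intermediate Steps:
$\left(\frac{\left(-13617 + 68324\right) + 57191}{44517} + 130431\right) + 214800 = \left(\left(54707 + 57191\right) \frac{1}{44517} + 130431\right) + 214800 = \left(111898 \cdot \frac{1}{44517} + 130431\right) + 214800 = \left(\frac{111898}{44517} + 130431\right) + 214800 = \frac{5806508725}{44517} + 214800 = \frac{15368760325}{44517}$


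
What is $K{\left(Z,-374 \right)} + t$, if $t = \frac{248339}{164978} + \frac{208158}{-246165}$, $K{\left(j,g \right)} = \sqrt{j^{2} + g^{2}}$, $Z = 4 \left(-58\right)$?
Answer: $\frac{8930293137}{13537269790} + 10 \sqrt{1937} \approx 440.77$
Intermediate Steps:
$Z = -232$
$K{\left(j,g \right)} = \sqrt{g^{2} + j^{2}}$
$t = \frac{8930293137}{13537269790}$ ($t = 248339 \cdot \frac{1}{164978} + 208158 \left(- \frac{1}{246165}\right) = \frac{248339}{164978} - \frac{69386}{82055} = \frac{8930293137}{13537269790} \approx 0.65968$)
$K{\left(Z,-374 \right)} + t = \sqrt{\left(-374\right)^{2} + \left(-232\right)^{2}} + \frac{8930293137}{13537269790} = \sqrt{139876 + 53824} + \frac{8930293137}{13537269790} = \sqrt{193700} + \frac{8930293137}{13537269790} = 10 \sqrt{1937} + \frac{8930293137}{13537269790} = \frac{8930293137}{13537269790} + 10 \sqrt{1937}$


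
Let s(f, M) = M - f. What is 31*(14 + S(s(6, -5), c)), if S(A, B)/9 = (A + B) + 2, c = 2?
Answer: -1519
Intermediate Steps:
S(A, B) = 18 + 9*A + 9*B (S(A, B) = 9*((A + B) + 2) = 9*(2 + A + B) = 18 + 9*A + 9*B)
31*(14 + S(s(6, -5), c)) = 31*(14 + (18 + 9*(-5 - 1*6) + 9*2)) = 31*(14 + (18 + 9*(-5 - 6) + 18)) = 31*(14 + (18 + 9*(-11) + 18)) = 31*(14 + (18 - 99 + 18)) = 31*(14 - 63) = 31*(-49) = -1519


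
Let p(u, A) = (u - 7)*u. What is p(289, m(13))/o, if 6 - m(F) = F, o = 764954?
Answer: 40749/382477 ≈ 0.10654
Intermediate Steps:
m(F) = 6 - F
p(u, A) = u*(-7 + u) (p(u, A) = (-7 + u)*u = u*(-7 + u))
p(289, m(13))/o = (289*(-7 + 289))/764954 = (289*282)*(1/764954) = 81498*(1/764954) = 40749/382477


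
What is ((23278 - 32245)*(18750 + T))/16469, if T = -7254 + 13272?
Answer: -5164992/383 ≈ -13486.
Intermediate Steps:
T = 6018
((23278 - 32245)*(18750 + T))/16469 = ((23278 - 32245)*(18750 + 6018))/16469 = -8967*24768*(1/16469) = -222094656*1/16469 = -5164992/383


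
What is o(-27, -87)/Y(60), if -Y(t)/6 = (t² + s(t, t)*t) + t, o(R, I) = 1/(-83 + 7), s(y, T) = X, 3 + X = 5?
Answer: 1/1723680 ≈ 5.8015e-7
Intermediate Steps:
X = 2 (X = -3 + 5 = 2)
s(y, T) = 2
o(R, I) = -1/76 (o(R, I) = 1/(-76) = -1/76)
Y(t) = -18*t - 6*t² (Y(t) = -6*((t² + 2*t) + t) = -6*(t² + 3*t) = -18*t - 6*t²)
o(-27, -87)/Y(60) = -(-1/(360*(3 + 60)))/76 = -1/(76*((-6*60*63))) = -1/76/(-22680) = -1/76*(-1/22680) = 1/1723680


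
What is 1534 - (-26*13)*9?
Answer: 4576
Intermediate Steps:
1534 - (-26*13)*9 = 1534 - (-338)*9 = 1534 - 1*(-3042) = 1534 + 3042 = 4576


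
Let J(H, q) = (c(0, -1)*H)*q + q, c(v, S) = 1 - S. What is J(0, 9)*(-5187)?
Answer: -46683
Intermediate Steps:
J(H, q) = q + 2*H*q (J(H, q) = ((1 - 1*(-1))*H)*q + q = ((1 + 1)*H)*q + q = (2*H)*q + q = 2*H*q + q = q + 2*H*q)
J(0, 9)*(-5187) = (9*(1 + 2*0))*(-5187) = (9*(1 + 0))*(-5187) = (9*1)*(-5187) = 9*(-5187) = -46683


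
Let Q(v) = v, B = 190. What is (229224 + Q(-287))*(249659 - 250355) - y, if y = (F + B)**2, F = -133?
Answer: -159343401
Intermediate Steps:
y = 3249 (y = (-133 + 190)**2 = 57**2 = 3249)
(229224 + Q(-287))*(249659 - 250355) - y = (229224 - 287)*(249659 - 250355) - 1*3249 = 228937*(-696) - 3249 = -159340152 - 3249 = -159343401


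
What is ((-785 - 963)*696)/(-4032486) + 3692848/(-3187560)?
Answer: -76481575442/89262438015 ≈ -0.85682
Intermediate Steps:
((-785 - 963)*696)/(-4032486) + 3692848/(-3187560) = -1748*696*(-1/4032486) + 3692848*(-1/3187560) = -1216608*(-1/4032486) - 461606/398445 = 202768/672081 - 461606/398445 = -76481575442/89262438015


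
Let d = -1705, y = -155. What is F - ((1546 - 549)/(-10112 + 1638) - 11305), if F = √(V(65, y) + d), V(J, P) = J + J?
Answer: 95799567/8474 + 15*I*√7 ≈ 11305.0 + 39.686*I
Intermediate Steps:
V(J, P) = 2*J
F = 15*I*√7 (F = √(2*65 - 1705) = √(130 - 1705) = √(-1575) = 15*I*√7 ≈ 39.686*I)
F - ((1546 - 549)/(-10112 + 1638) - 11305) = 15*I*√7 - ((1546 - 549)/(-10112 + 1638) - 11305) = 15*I*√7 - (997/(-8474) - 11305) = 15*I*√7 - (997*(-1/8474) - 11305) = 15*I*√7 - (-997/8474 - 11305) = 15*I*√7 - 1*(-95799567/8474) = 15*I*√7 + 95799567/8474 = 95799567/8474 + 15*I*√7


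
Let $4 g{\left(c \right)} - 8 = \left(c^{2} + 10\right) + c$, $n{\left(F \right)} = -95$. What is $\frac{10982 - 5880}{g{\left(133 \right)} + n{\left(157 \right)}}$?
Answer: $\frac{5102}{4365} \approx 1.1688$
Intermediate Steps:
$g{\left(c \right)} = \frac{9}{2} + \frac{c}{4} + \frac{c^{2}}{4}$ ($g{\left(c \right)} = 2 + \frac{\left(c^{2} + 10\right) + c}{4} = 2 + \frac{\left(10 + c^{2}\right) + c}{4} = 2 + \frac{10 + c + c^{2}}{4} = 2 + \left(\frac{5}{2} + \frac{c}{4} + \frac{c^{2}}{4}\right) = \frac{9}{2} + \frac{c}{4} + \frac{c^{2}}{4}$)
$\frac{10982 - 5880}{g{\left(133 \right)} + n{\left(157 \right)}} = \frac{10982 - 5880}{\left(\frac{9}{2} + \frac{1}{4} \cdot 133 + \frac{133^{2}}{4}\right) - 95} = \frac{5102}{\left(\frac{9}{2} + \frac{133}{4} + \frac{1}{4} \cdot 17689\right) - 95} = \frac{5102}{\left(\frac{9}{2} + \frac{133}{4} + \frac{17689}{4}\right) - 95} = \frac{5102}{4460 - 95} = \frac{5102}{4365}$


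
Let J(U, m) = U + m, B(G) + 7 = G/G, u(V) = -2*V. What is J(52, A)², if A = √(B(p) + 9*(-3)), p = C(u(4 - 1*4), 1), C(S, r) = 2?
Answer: (52 + I*√33)² ≈ 2671.0 + 597.43*I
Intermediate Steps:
p = 2
B(G) = -6 (B(G) = -7 + G/G = -7 + 1 = -6)
A = I*√33 (A = √(-6 + 9*(-3)) = √(-6 - 27) = √(-33) = I*√33 ≈ 5.7446*I)
J(52, A)² = (52 + I*√33)²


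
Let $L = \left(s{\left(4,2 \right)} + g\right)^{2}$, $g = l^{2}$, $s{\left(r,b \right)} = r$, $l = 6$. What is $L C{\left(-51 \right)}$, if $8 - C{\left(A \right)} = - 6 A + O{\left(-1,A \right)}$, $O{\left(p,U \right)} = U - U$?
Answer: $-476800$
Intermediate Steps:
$O{\left(p,U \right)} = 0$
$g = 36$ ($g = 6^{2} = 36$)
$C{\left(A \right)} = 8 + 6 A$ ($C{\left(A \right)} = 8 - \left(- 6 A + 0\right) = 8 - - 6 A = 8 + 6 A$)
$L = 1600$ ($L = \left(4 + 36\right)^{2} = 40^{2} = 1600$)
$L C{\left(-51 \right)} = 1600 \left(8 + 6 \left(-51\right)\right) = 1600 \left(8 - 306\right) = 1600 \left(-298\right) = -476800$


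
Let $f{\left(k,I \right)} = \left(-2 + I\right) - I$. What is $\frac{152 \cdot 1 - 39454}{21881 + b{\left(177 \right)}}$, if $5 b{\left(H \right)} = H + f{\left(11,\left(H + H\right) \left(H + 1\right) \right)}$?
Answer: $- \frac{19651}{10958} \approx -1.7933$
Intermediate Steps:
$f{\left(k,I \right)} = -2$
$b{\left(H \right)} = - \frac{2}{5} + \frac{H}{5}$ ($b{\left(H \right)} = \frac{H - 2}{5} = \frac{-2 + H}{5} = - \frac{2}{5} + \frac{H}{5}$)
$\frac{152 \cdot 1 - 39454}{21881 + b{\left(177 \right)}} = \frac{152 \cdot 1 - 39454}{21881 + \left(- \frac{2}{5} + \frac{1}{5} \cdot 177\right)} = \frac{152 - 39454}{21881 + \left(- \frac{2}{5} + \frac{177}{5}\right)} = - \frac{39302}{21881 + 35} = - \frac{39302}{21916} = \left(-39302\right) \frac{1}{21916} = - \frac{19651}{10958}$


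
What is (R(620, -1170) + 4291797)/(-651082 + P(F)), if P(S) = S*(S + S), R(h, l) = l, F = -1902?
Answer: 4290627/6584126 ≈ 0.65166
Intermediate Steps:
P(S) = 2*S² (P(S) = S*(2*S) = 2*S²)
(R(620, -1170) + 4291797)/(-651082 + P(F)) = (-1170 + 4291797)/(-651082 + 2*(-1902)²) = 4290627/(-651082 + 2*3617604) = 4290627/(-651082 + 7235208) = 4290627/6584126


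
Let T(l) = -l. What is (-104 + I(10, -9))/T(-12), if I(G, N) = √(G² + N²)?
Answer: -26/3 + √181/12 ≈ -7.5455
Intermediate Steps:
(-104 + I(10, -9))/T(-12) = (-104 + √(10² + (-9)²))/((-1*(-12))) = (-104 + √(100 + 81))/12 = (-104 + √181)*(1/12) = -26/3 + √181/12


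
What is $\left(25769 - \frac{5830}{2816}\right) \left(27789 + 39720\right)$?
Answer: $\frac{222655956003}{128} \approx 1.7395 \cdot 10^{9}$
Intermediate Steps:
$\left(25769 - \frac{5830}{2816}\right) \left(27789 + 39720\right) = \left(25769 - \frac{265}{128}\right) 67509 = \frac{3298167}{128} \cdot 67509 = \frac{222655956003}{128}$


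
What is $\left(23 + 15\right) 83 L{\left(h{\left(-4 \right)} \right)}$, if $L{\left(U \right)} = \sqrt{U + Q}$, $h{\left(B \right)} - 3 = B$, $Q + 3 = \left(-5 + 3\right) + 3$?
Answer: $3154 i \sqrt{3} \approx 5462.9 i$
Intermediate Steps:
$Q = -2$ ($Q = -3 + \left(\left(-5 + 3\right) + 3\right) = -3 + \left(-2 + 3\right) = -3 + 1 = -2$)
$h{\left(B \right)} = 3 + B$
$L{\left(U \right)} = \sqrt{-2 + U}$ ($L{\left(U \right)} = \sqrt{U - 2} = \sqrt{-2 + U}$)
$\left(23 + 15\right) 83 L{\left(h{\left(-4 \right)} \right)} = \left(23 + 15\right) 83 \sqrt{-2 + \left(3 - 4\right)} = 38 \cdot 83 \sqrt{-2 - 1} = 3154 \sqrt{-3} = 3154 i \sqrt{3}$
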